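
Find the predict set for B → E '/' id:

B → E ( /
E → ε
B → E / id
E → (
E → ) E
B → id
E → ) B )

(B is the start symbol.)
PREDICT(B → E '/' id) = (FIRST(RHS) \ {ε}) ∪ (FOLLOW(B) if ε ∈ FIRST(RHS), i.e. RHS ⇒* ε)
FIRST(E) = { '(', ')', ε }
FIRST(E '/' id) = { '(', ')', '/' }
ε ∉ FIRST(E '/' id), so FOLLOW(B) is not added.
PREDICT(B → E '/' id) = { '(', ')', '/' }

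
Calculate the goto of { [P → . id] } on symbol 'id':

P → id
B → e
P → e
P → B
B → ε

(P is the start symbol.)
{ [P → id .] }

GOTO(I, 'id') = CLOSURE({ [A → αX.β] : [A → α.Xβ] ∈ I, X = 'id' })

Items with dot before 'id', with the dot advanced:
  [P → . id] → [P → id .]
Closure adds nothing (no advanced item has the dot before a non-terminal).

GOTO = { [P → id .] }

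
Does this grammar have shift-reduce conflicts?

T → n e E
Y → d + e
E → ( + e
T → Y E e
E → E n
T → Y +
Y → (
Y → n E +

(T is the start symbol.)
A shift-reduce conflict occurs when an LR(0) state has both:
  - a complete (reduce) item [A → α .] (dot at the end), and
  - a shift item [B → β . c γ] (dot before a terminal).

Augment with T' → T and build the canonical LR(0) collection (I0 = CLOSURE({[T' → . T]}), then GOTO on every symbol after a dot until no new states appear). It has 19 states:
  I0: { [T → . Y +], [T → . Y E e], [T → . n e E], [T' → . T], [Y → . (], [Y → . d + e], [Y → . n E +] }  — shift
  I1: { [Y → ( .] }  — reduce
  I2: { [T' → T .] }  — accept
  I3: { [E → . ( + e], [E → . E n], [T → Y . +], [T → Y . E e] }  — shift
  I4: { [Y → d . + e] }  — shift
  I5: { [E → . ( + e], [E → . E n], [T → n . e E], [Y → n . E +] }  — shift
  I6: { [E → ( . + e] }  — shift
  I7: { [E → E . n], [Y → n E . +] }  — shift
  I8: { [E → . ( + e], [E → . E n], [T → n e . E] }  — shift
  I9: { [E → E . n], [T → n e E .] }  — shift, reduce
  I10: { [E → E n .] }  — reduce
  I11: { [Y → n E + .] }  — reduce
  I12: { [E → ( + . e] }  — shift
  I13: { [E → ( + e .] }  — reduce
  I14: { [Y → d + . e] }  — shift
  I15: { [Y → d + e .] }  — reduce
  I16: { [T → Y + .] }  — reduce
  I17: { [E → E . n], [T → Y E . e] }  — shift
  I18: { [T → Y E e .] }  — reduce

I9 contains reduce item [T → n e E .] and shift item [E → E . n] — shift-reduce conflict.

Answer: Yes — I9: [T → n e E .] vs [E → E . n]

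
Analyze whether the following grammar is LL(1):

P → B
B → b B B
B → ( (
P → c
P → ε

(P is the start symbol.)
Yes, the grammar is LL(1).

A grammar is LL(1) if for each non-terminal N with multiple productions, the predict sets of those productions are pairwise disjoint, where PREDICT(N → α) = (FIRST(α) \ {ε}) ∪ (FOLLOW(N) if α ⇒* ε).

Relevant sets:
  FIRST(B) = { '(', 'b' }
  FOLLOW(P) = { $ }

For P:
  PREDICT(P → B) = { '(', 'b' }
  PREDICT(P → c) = { 'c' }
  PREDICT(P → ε) = { $ }
For B:
  PREDICT(B → b B B) = { 'b' }
  PREDICT(B → '(' '(') = { '(' }

All predict sets are disjoint. The grammar IS LL(1).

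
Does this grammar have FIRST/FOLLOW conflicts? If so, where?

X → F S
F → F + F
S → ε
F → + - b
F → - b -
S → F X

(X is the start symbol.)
No FIRST/FOLLOW conflicts.

A FIRST/FOLLOW conflict occurs when a non-terminal N has a nullable alternative N → β (β ⇒* ε) and another alternative N → α with FIRST(α) ∩ FOLLOW(N) ≠ ∅: on such a lookahead the parser cannot decide between expanding α and letting N vanish via β.

Nullable non-terminals: S.
FIRST sets used below: FIRST(F) = { '+', '-' }

S: nullable alternative(s) S → ε; FOLLOW(S) = { $ }
  S → ε: FIRST \ {ε} = { } — this is the only nullable alternative, skip
  S → F X: FIRST \ {ε} = { '+', '-' } — disjoint from FOLLOW(S)

F, X have no nullable alternative, so no FIRST/FOLLOW check is needed there.

No FIRST/FOLLOW conflicts found.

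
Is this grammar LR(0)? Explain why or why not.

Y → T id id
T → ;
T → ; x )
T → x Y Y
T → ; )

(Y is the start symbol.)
Augment with Y' → Y and build the canonical LR(0) collection (I0 = CLOSURE({[Y' → . Y]}), then GOTO on every symbol after a dot until no new states appear). It has 12 states:
  I0: { [T → . ; )], [T → . ; x )], [T → . ;], [T → . x Y Y], [Y → . T id id], [Y' → . Y] }  — shift
  I1: { [T → ; . )], [T → ; . x )], [T → ; .] }  — shift, reduce
  I2: { [Y → T . id id] }  — shift
  I3: { [Y' → Y .] }  — accept
  I4: { [T → . ; )], [T → . ; x )], [T → . ;], [T → . x Y Y], [T → x . Y Y], [Y → . T id id] }  — shift
  I5: { [T → . ; )], [T → . ; x )], [T → . ;], [T → . x Y Y], [T → x Y . Y], [Y → . T id id] }  — shift
  I6: { [T → x Y Y .] }  — reduce
  I7: { [Y → T id . id] }  — shift
  I8: { [Y → T id id .] }  — reduce
  I9: { [T → ; ) .] }  — reduce
  I10: { [T → ; x . )] }  — shift
  I11: { [T → ; x ) .] }  — reduce

Conflict in state I1:
  Shift-reduce conflict between [T → ; .] and [T → ; . )]
So the grammar is NOT LR(0).

Answer: No. Shift-reduce conflict between [T → ; .] and [T → ; . )]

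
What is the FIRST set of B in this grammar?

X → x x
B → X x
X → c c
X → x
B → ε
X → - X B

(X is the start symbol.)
To compute FIRST(B), examine every production with B on the left-hand side, reading each right-hand side left to right until a non-nullable symbol is reached.

FIRST sets of the other non-terminals involved (by the same procedure, iterated to a fixed point):
  FIRST(X) = { '-', 'c', 'x' }

From B → X x:
  - X is a non-terminal: add FIRST(X) \ {ε} = { '-', 'c', 'x' }
    X is not nullable, so stop
From B → ε:
  - ε-production, so ε ∈ FIRST(B)

Collecting: FIRST(B) = { '-', 'c', 'x', ε }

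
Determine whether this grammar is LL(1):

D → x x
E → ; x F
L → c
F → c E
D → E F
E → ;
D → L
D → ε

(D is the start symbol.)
A grammar is LL(1) if for each non-terminal N with multiple productions, the predict sets of those productions are pairwise disjoint, where PREDICT(N → α) = (FIRST(α) \ {ε}) ∪ (FOLLOW(N) if α ⇒* ε).

Relevant sets:
  FIRST(E) = { ';' }
  FIRST(L) = { 'c' }
  FOLLOW(D) = { $ }

For D:
  PREDICT(D → x x) = { 'x' }
  PREDICT(D → E F) = { ';' }
  PREDICT(D → L) = { 'c' }
  PREDICT(D → ε) = { $ }
For E:
  PREDICT(E → ';' x F) = { ';' }
  PREDICT(E → ';') = { ';' }
L, F have a single production, so nothing to check there.

Conflict found: Predict set conflict for E: { ';' }
The grammar is NOT LL(1).

Answer: No. Predict set conflict for E: { ';' }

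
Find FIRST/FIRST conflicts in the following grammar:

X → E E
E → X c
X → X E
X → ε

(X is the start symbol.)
FIRST sets of the non-terminals at (or reachable through a nullable prefix from) the front of some alternative:
  FIRST(E) = { 'c' }
  FIRST(X) = { 'c', ε }

Productions for X:
  X → E E: FIRST = { 'c' }
  X → X E: FIRST = { 'c' }
  X → ε: FIRST = { ε }
E has only one production, so no FIRST/FIRST conflict is possible there.

Conflict for X: X → E E and X → X E
  Overlap: { 'c' }

Answer: Yes. X → E E / X → X E on { 'c' }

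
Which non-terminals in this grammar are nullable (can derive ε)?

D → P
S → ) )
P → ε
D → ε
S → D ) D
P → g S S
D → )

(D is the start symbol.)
{ 'D', 'P' }

A non-terminal is nullable if it can derive ε (the empty string): either it has an ε-production, or it has a production whose right-hand side consists entirely of nullable non-terminals.

ε-productions: P → ε, D → ε
So P, D are immediately nullable.
No further non-terminal can be added: every production for the remaining non-terminals contains a terminal or a non-nullable non-terminal.
Nullable = { 'D', 'P' }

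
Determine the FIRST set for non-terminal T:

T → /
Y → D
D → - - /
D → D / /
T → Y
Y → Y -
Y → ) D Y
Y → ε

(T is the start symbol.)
FIRST sets of the other non-terminals involved (by the same procedure, iterated to a fixed point):
  FIRST(Y) = { ')', '-', ε }

From T → /:
  - '/' is a terminal: add '/' and stop
From T → Y:
  - Y is a non-terminal: add FIRST(Y) \ {ε} = { ')', '-' }
    Y is nullable and nothing follows, so the whole right-hand side can vanish: ε ∈ FIRST(T)

Collecting: FIRST(T) = { ')', '-', '/', ε }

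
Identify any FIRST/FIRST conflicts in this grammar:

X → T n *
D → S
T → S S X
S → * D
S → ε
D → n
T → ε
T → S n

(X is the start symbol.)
Yes. T → S S X / T → S n on { '*', 'n' }

A FIRST/FIRST conflict occurs when two productions N → α and N → β for the same non-terminal have FIRST(α) ∩ FIRST(β) ≠ ∅ (with ε ∈ FIRST of a nullable right-hand side, so two nullable alternatives also conflict).

FIRST sets of the non-terminals at (or reachable through a nullable prefix from) the front of some alternative:
  FIRST(S) = { '*', ε }
  FIRST(X) = { '*', 'n' }

Productions for D:
  D → S: FIRST = { '*', ε }
  D → n: FIRST = { 'n' }
Productions for T:
  T → S S X: FIRST = { '*', 'n' }
  T → ε: FIRST = { ε }
  T → S n: FIRST = { '*', 'n' }
Productions for S:
  S → * D: FIRST = { '*' }
  S → ε: FIRST = { ε }
X has only one production, so no FIRST/FIRST conflict is possible there.

Conflict for T: T → S S X and T → S n
  Overlap: { '*', 'n' }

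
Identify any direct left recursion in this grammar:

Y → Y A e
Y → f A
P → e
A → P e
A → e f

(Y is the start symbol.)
Y → Y A e: LEFT RECURSIVE (starts with Y)
Y → f A: starts with f
P → e: starts with e
A → P e: starts with P
A → e f: starts with e

The grammar has direct left recursion on: Y.

Answer: Yes, Y is left-recursive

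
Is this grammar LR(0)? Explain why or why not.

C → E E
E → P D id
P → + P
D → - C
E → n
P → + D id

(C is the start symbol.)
Yes, the grammar is LR(0)

A grammar is LR(0) if no state in the canonical LR(0) collection has:
  - both a shift item (dot before a terminal) and a complete item (shift-reduce conflict), or
  - two or more complete items (reduce-reduce conflict; the accept item [C' → C .] counts as a complete item here).

Augment with C' → C and build the canonical LR(0) collection (I0 = CLOSURE({[C' → . C]}), then GOTO on every symbol after a dot until no new states appear). It has 14 states:
  I0: { [C → . E E], [C' → . C], [E → . P D id], [E → . n], [P → . + D id], [P → . + P] }  — shift
  I1: { [D → . - C], [P → + . D id], [P → + . P], [P → . + D id], [P → . + P] }  — shift
  I2: { [C' → C .] }  — accept
  I3: { [C → E . E], [E → . P D id], [E → . n], [P → . + D id], [P → . + P] }  — shift
  I4: { [D → . - C], [E → P . D id] }  — shift
  I5: { [E → n .] }  — reduce
  I6: { [C → . E E], [D → - . C], [E → . P D id], [E → . n], [P → . + D id], [P → . + P] }  — shift
  I7: { [E → P D . id] }  — shift
  I8: { [E → P D id .] }  — reduce
  I9: { [D → - C .] }  — reduce
  I10: { [C → E E .] }  — reduce
  I11: { [P → + D . id] }  — shift
  I12: { [P → + P .] }  — reduce
  I13: { [P → + D id .] }  — reduce

Every state is either a pure shift/goto state or contains exactly one complete item and nothing to shift — no conflicts. The grammar is LR(0).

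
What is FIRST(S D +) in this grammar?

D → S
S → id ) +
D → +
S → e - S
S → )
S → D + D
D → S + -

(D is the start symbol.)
FIRST sets of the non-terminals involved (from the grammar, by fixed-point iteration):
  FIRST(S) = { ')', '+', 'e', 'id' }

To compute FIRST(S D +), process the symbols left to right:
Symbol S is a non-terminal. Add FIRST(S) \ {ε} = { ')', '+', 'e', 'id' }
S is not nullable (ε ∉ FIRST(S)), so stop here.
FIRST(S D +) = { ')', '+', 'e', 'id' }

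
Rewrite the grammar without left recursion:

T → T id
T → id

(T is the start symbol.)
T is directly left-recursive. The standard transformation for
  A → A α₁ | ... | A α_m | β₁ | ... | β_n
is
  A  → β₁ A' | ... | β_n A'
  A' → α₁ A' | ... | α_m A' | ε

T → id becomes T → id T'
T → T id becomes T' → id T'
Add T' → ε

Resulting grammar:
T → id T'
T' → id T'
T' → ε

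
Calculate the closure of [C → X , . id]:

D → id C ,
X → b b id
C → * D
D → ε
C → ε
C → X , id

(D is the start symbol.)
{ [C → X , . id] }

To compute CLOSURE, for each item [A → α.Bβ] where B is a non-terminal, add [B → .γ] for all productions B → γ; repeat for the newly added items until nothing changes.

Start with: [C → X , . id]
The dot precedes the terminal id, so nothing is added.

CLOSURE = { [C → X , . id] }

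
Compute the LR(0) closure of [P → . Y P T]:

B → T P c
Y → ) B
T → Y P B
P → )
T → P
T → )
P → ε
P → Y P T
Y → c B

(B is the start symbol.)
To compute CLOSURE, for each item [A → α.Bβ] where B is a non-terminal, add [B → .γ] for all productions B → γ; repeat for the newly added items until nothing changes.

Start with: [P → . Y P T]
  [P → . Y P T] has the dot before Y: add [Y → . ) B], [Y → . c B]
No further items can be added.

CLOSURE = { [P → . Y P T], [Y → . ) B], [Y → . c B] }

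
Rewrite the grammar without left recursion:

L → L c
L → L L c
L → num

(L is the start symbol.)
L → num L'
L' → c L'
L' → L c L'
L' → ε

L is directly left-recursive. The standard transformation for
  A → A α₁ | ... | A α_m | β₁ | ... | β_n
is
  A  → β₁ A' | ... | β_n A'
  A' → α₁ A' | ... | α_m A' | ε

L → num becomes L → num L'
L → L c becomes L' → c L'
L → L L c becomes L' → L c L'
Add L' → ε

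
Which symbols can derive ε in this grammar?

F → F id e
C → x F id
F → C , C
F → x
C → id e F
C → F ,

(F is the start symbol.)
A non-terminal is nullable if it can derive ε (the empty string): either it has an ε-production, or it has a production whose right-hand side consists entirely of nullable non-terminals.

There are no ε-productions, so no non-terminal can derive ε.
No non-terminals are nullable.

Answer: None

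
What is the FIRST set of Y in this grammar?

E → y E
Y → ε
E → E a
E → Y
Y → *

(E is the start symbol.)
To compute FIRST(Y), examine every production with Y on the left-hand side, reading each right-hand side left to right until a non-nullable symbol is reached.

From Y → ε:
  - ε-production, so ε ∈ FIRST(Y)
From Y → *:
  - '*' is a terminal: add '*' and stop

Collecting: FIRST(Y) = { '*', ε }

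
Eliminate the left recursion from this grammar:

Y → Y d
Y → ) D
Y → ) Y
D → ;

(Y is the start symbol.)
Y → ) D Y'
Y → ) Y Y'
Y' → d Y'
Y' → ε
D → ;

Y is directly left-recursive. The standard transformation for
  A → A α₁ | ... | A α_m | β₁ | ... | β_n
is
  A  → β₁ A' | ... | β_n A'
  A' → α₁ A' | ... | α_m A' | ε

Y → ) D becomes Y → ) D Y'
Y → ) Y becomes Y → ) Y Y'
Y → Y d becomes Y' → d Y'
Add Y' → ε

Productions for other non-terminals are unchanged:
  D → ;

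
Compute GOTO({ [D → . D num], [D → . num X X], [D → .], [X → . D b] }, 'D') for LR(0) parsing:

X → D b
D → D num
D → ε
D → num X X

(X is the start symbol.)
GOTO(I, 'D') = CLOSURE({ [A → αX.β] : [A → α.Xβ] ∈ I, X = 'D' })

Items with dot before 'D', with the dot advanced:
  [D → . D num] → [D → D . num]
  [X → . D b] → [X → D . b]
Closure adds nothing (no advanced item has the dot before a non-terminal).

GOTO = { [D → D . num], [X → D . b] }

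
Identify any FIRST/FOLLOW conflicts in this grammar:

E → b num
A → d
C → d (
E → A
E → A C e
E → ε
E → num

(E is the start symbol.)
No FIRST/FOLLOW conflicts.

Nullable non-terminals: E.
FIRST sets used below: FIRST(A) = { 'd' }

E: nullable alternative(s) E → ε; FOLLOW(E) = { $ }
  E → b num: FIRST \ {ε} = { 'b' } — disjoint from FOLLOW(E)
  E → A: FIRST \ {ε} = { 'd' } — disjoint from FOLLOW(E)
  E → A C e: FIRST \ {ε} = { 'd' } — disjoint from FOLLOW(E)
  E → ε: FIRST \ {ε} = { } — this is the only nullable alternative, skip
  E → num: FIRST \ {ε} = { 'num' } — disjoint from FOLLOW(E)

A, C have no nullable alternative, so no FIRST/FOLLOW check is needed there.

No FIRST/FOLLOW conflicts found.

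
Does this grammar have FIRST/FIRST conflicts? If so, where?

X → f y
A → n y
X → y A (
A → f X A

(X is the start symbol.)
No FIRST/FIRST conflicts.

A FIRST/FIRST conflict occurs when two productions N → α and N → β for the same non-terminal have FIRST(α) ∩ FIRST(β) ≠ ∅ (with ε ∈ FIRST of a nullable right-hand side, so two nullable alternatives also conflict).

Productions for X:
  X → f y: FIRST = { 'f' }
  X → y A (: FIRST = { 'y' }
Productions for A:
  A → n y: FIRST = { 'n' }
  A → f X A: FIRST = { 'f' }

All alternatives of each non-terminal have pairwise disjoint FIRST sets.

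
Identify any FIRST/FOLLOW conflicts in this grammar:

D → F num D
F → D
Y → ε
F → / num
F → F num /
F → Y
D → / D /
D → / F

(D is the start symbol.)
Yes. F → D with FOLLOW(F) on { '/', 'num' }; F → '/' num with FOLLOW(F) on { '/' }; F → F num '/' with FOLLOW(F) on { '/', 'num' }

A FIRST/FOLLOW conflict occurs when a non-terminal N has a nullable alternative N → β (β ⇒* ε) and another alternative N → α with FIRST(α) ∩ FOLLOW(N) ≠ ∅: on such a lookahead the parser cannot decide between expanding α and letting N vanish via β.

Nullable non-terminals: F, Y.
FIRST sets used below: FIRST(D) = { '/', 'num' }, FIRST(F) = { '/', 'num', ε }, FIRST(Y) = { ε }

F: nullable alternative(s) F → Y; FOLLOW(F) = { $, '/', 'num' }
  F → D: FIRST \ {ε} = { '/', 'num' } — overlaps FOLLOW(F) on { '/', 'num' }: CONFLICT
  F → / num: FIRST \ {ε} = { '/' } — overlaps FOLLOW(F) on { '/' }: CONFLICT
  F → F num /: FIRST \ {ε} = { '/', 'num' } — overlaps FOLLOW(F) on { '/', 'num' }: CONFLICT
  F → Y: FIRST \ {ε} = { } — this is the only nullable alternative, skip
Y has a nullable alternative but only one production, so nothing to check.

D has no nullable alternative, so no FIRST/FOLLOW check is needed there.

So the grammar has 3 FIRST/FOLLOW conflicts (marked CONFLICT above).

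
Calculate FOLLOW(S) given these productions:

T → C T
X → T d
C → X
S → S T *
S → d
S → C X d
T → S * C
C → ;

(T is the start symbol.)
In S → S T *: S is followed by T '*', add FIRST(T '*') \ {ε} = { ';', 'd' }
In T → S * C: S is followed by '*' C, add FIRST('*' C) \ {ε} = { '*' }

Taking the union: FOLLOW(S) = { '*', ';', 'd' }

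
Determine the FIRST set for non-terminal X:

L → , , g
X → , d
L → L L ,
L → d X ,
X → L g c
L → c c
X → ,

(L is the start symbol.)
FIRST sets of the other non-terminals involved (by the same procedure, iterated to a fixed point):
  FIRST(L) = { ',', 'c', 'd' }

From X → , d:
  - ',' is a terminal: add ',' and stop
From X → L g c:
  - L is a non-terminal: add FIRST(L) \ {ε} = { ',', 'c', 'd' }
    L is not nullable, so stop
From X → ,:
  - ',' is a terminal: add ',' and stop

Collecting: FIRST(X) = { ',', 'c', 'd' }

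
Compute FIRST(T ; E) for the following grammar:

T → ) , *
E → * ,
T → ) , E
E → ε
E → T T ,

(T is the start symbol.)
FIRST sets of the non-terminals involved (from the grammar, by fixed-point iteration):
  FIRST(T) = { ')' }

To compute FIRST(T ; E), process the symbols left to right:
Symbol T is a non-terminal. Add FIRST(T) \ {ε} = { ')' }
T is not nullable (ε ∉ FIRST(T)), so stop here.
FIRST(T ; E) = { ')' }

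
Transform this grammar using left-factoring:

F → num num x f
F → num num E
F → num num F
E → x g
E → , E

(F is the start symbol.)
F → num num F'
F' → x f
F' → E
F' → F
E → x g
E → , E

Left-factoring transforms A → αβ₁ | αβ₂ into A → αA' and A' → β₁ | β₂
(α is the longest common prefix among the alternatives). Repeat until
no nonterminal has two alternatives with a common prefix.

Round 1: F has alternatives sharing prefix 'num num'. Introduce F': F → num num F'
  Add: F' → x f
  Add: F' → E
  Add: F' → F

No remaining common prefixes — done.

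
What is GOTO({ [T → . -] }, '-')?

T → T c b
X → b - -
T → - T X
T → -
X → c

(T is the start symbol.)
GOTO(I, '-') = CLOSURE({ [A → αX.β] : [A → α.Xβ] ∈ I, X = '-' })

Items with dot before '-', with the dot advanced:
  [T → . -] → [T → - .]
Closure adds nothing (no advanced item has the dot before a non-terminal).

GOTO = { [T → - .] }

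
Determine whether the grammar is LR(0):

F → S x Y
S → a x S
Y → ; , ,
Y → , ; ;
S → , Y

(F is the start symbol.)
Yes, the grammar is LR(0)

A grammar is LR(0) if no state in the canonical LR(0) collection has:
  - both a shift item (dot before a terminal) and a complete item (shift-reduce conflict), or
  - two or more complete items (reduce-reduce conflict; the accept item [F' → F .] counts as a complete item here).

Augment with F' → F and build the canonical LR(0) collection (I0 = CLOSURE({[F' → . F]}), then GOTO on every symbol after a dot until no new states appear). It has 16 states:
  I0: { [F → . S x Y], [F' → . F], [S → . , Y], [S → . a x S] }  — shift
  I1: { [S → , . Y], [Y → . , ; ;], [Y → . ; , ,] }  — shift
  I2: { [F' → F .] }  — accept
  I3: { [F → S . x Y] }  — shift
  I4: { [S → a . x S] }  — shift
  I5: { [S → . , Y], [S → . a x S], [S → a x . S] }  — shift
  I6: { [S → a x S .] }  — reduce
  I7: { [F → S x . Y], [Y → . , ; ;], [Y → . ; , ,] }  — shift
  I8: { [Y → , . ; ;] }  — shift
  I9: { [Y → ; . , ,] }  — shift
  I10: { [F → S x Y .] }  — reduce
  I11: { [Y → ; , . ,] }  — shift
  I12: { [Y → ; , , .] }  — reduce
  I13: { [Y → , ; . ;] }  — shift
  I14: { [Y → , ; ; .] }  — reduce
  I15: { [S → , Y .] }  — reduce

Every state is either a pure shift/goto state or contains exactly one complete item and nothing to shift — no conflicts. The grammar is LR(0).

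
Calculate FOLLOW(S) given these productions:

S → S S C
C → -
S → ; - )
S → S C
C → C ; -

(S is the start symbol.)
To compute FOLLOW(S), find every occurrence of S on a right-hand side N → α S β: add FIRST(β) \ {ε}, and if β is empty or nullable also add FOLLOW(N). Iterate to a fixed point.

S is the start symbol, so $ ∈ FOLLOW(S).
In S → S S C: S is followed by S C, add FIRST(S C) \ {ε} = { ';' }
In S → S S C: S is followed by C, add FIRST(C) \ {ε} = { '-' }
In S → S C: S is followed by C, add FIRST(C) \ {ε} = { '-' }

Taking the union: FOLLOW(S) = { $, '-', ';' }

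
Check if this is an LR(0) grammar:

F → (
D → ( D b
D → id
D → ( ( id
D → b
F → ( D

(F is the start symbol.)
Augment with F' → F and build the canonical LR(0) collection (I0 = CLOSURE({[F' → . F]}), then GOTO on every symbol after a dot until no new states appear). It has 11 states:
  I0: { [F → . ( D], [F → . (], [F' → . F] }  — shift
  I1: { [D → . ( ( id], [D → . ( D b], [D → . b], [D → . id], [F → ( . D], [F → ( .] }  — shift, reduce
  I2: { [F' → F .] }  — accept
  I3: { [D → ( . ( id], [D → ( . D b], [D → . ( ( id], [D → . ( D b], [D → . b], [D → . id] }  — shift
  I4: { [F → ( D .] }  — reduce
  I5: { [D → b .] }  — reduce
  I6: { [D → id .] }  — reduce
  I7: { [D → ( ( . id], [D → ( . ( id], [D → ( . D b], [D → . ( ( id], [D → . ( D b], [D → . b], [D → . id] }  — shift
  I8: { [D → ( D . b] }  — shift
  I9: { [D → ( D b .] }  — reduce
  I10: { [D → ( ( id .], [D → id .] }  — 2 reduces

Conflict in state I1:
  Shift-reduce conflict between [F → ( .] and [D → . ( ( id]
So the grammar is NOT LR(0).

Answer: No. Shift-reduce conflict between [F → ( .] and [D → . ( ( id]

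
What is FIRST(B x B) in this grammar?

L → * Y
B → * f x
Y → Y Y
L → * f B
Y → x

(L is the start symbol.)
{ '*' }

FIRST sets of the non-terminals involved (from the grammar, by fixed-point iteration):
  FIRST(B) = { '*' }

To compute FIRST(B x B), process the symbols left to right:
Symbol B is a non-terminal. Add FIRST(B) \ {ε} = { '*' }
B is not nullable (ε ∉ FIRST(B)), so stop here.
FIRST(B x B) = { '*' }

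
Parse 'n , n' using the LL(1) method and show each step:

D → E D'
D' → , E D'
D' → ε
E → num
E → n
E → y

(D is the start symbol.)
Stack is shown with the top on the left.

Stack     Input    Action
-------------------------
D $       n , n $  output D → E D'
E D' $    n , n $  output E → n
n D' $    n , n $  match 'n'
D' $      , n $    output D' → , E D'
, E D' $  , n $    match ','
E D' $    n $      output E → n
n D' $    n $      match 'n'
D' $      $        output D' → ε
$         $        accept

The string is accepted.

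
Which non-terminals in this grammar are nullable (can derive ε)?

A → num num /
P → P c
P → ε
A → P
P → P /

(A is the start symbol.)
{ 'A', 'P' }

ε-productions: P → ε
So P is immediately nullable.
A → P: every symbol on the right is nullable, so A is nullable too.
Every non-terminal is now nullable.
Nullable = { 'A', 'P' }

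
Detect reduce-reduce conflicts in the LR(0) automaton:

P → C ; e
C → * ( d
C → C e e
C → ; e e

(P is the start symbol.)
A reduce-reduce conflict occurs when an LR(0) state has two complete items [A → α .] and [B → β .] — both call for a reduction, and with no lookahead the parser cannot choose between them.

Augment with P' → P and build the canonical LR(0) collection (I0 = CLOSURE({[P' → . P]}), then GOTO on every symbol after a dot until no new states appear). It has 13 states:
  I0: { [C → . * ( d], [C → . ; e e], [C → . C e e], [P → . C ; e], [P' → . P] }  — shift
  I1: { [C → * . ( d] }  — shift
  I2: { [C → ; . e e] }  — shift
  I3: { [C → C . e e], [P → C . ; e] }  — shift
  I4: { [P' → P .] }  — accept
  I5: { [P → C ; . e] }  — shift
  I6: { [C → C e . e] }  — shift
  I7: { [C → C e e .] }  — reduce
  I8: { [P → C ; e .] }  — reduce
  I9: { [C → ; e . e] }  — shift
  I10: { [C → ; e e .] }  — reduce
  I11: { [C → * ( . d] }  — shift
  I12: { [C → * ( d .] }  — reduce

No state contains more than one complete item.

Answer: No reduce-reduce conflicts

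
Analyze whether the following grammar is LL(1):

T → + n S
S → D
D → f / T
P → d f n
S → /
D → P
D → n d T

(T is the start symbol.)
A grammar is LL(1) if for each non-terminal N with multiple productions, the predict sets of those productions are pairwise disjoint, where PREDICT(N → α) = (FIRST(α) \ {ε}) ∪ (FOLLOW(N) if α ⇒* ε).

Relevant sets:
  FIRST(D) = { 'd', 'f', 'n' }
  FIRST(P) = { 'd' }

For S:
  PREDICT(S → D) = { 'd', 'f', 'n' }
  PREDICT(S → '/') = { '/' }
For D:
  PREDICT(D → f '/' T) = { 'f' }
  PREDICT(D → P) = { 'd' }
  PREDICT(D → n d T) = { 'n' }
T, P have a single production, so nothing to check there.

All predict sets are disjoint. The grammar IS LL(1).

Answer: Yes, the grammar is LL(1).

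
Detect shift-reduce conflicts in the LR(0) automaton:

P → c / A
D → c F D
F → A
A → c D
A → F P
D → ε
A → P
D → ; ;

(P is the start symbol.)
Yes — I7: [D → .] vs [D → . ; ;]; I12: [D → .] vs [D → . ; ;]

Augment with P' → P and build the canonical LR(0) collection (I0 = CLOSURE({[P' → . P]}), then GOTO on every symbol after a dot until no new states appear). It has 17 states:
  I0: { [P → . c / A], [P' → . P] }  — shift
  I1: { [P' → P .] }  — accept
  I2: { [P → c . / A] }  — shift
  I3: { [A → . F P], [A → . P], [A → . c D], [F → . A], [P → . c / A], [P → c / . A] }  — shift
  I4: { [F → A .], [P → c / A .] }  — 2 reduces
  I5: { [A → F . P], [P → . c / A] }  — shift
  I6: { [A → P .] }  — reduce
  I7: { [A → c . D], [D → . ; ;], [D → . c F D], [D → .], [P → c . / A] }  — shift, reduce
  I8: { [D → ; . ;] }  — shift
  I9: { [A → c D .] }  — reduce
  I10: { [A → . F P], [A → . P], [A → . c D], [D → c . F D], [F → . A], [P → . c / A] }  — shift
  I11: { [F → A .] }  — reduce
  I12: { [A → F . P], [D → . ; ;], [D → . c F D], [D → .], [D → c F . D], [P → . c / A] }  — shift, reduce
  I13: { [D → c F D .] }  — reduce
  I14: { [A → F P .] }  — reduce
  I15: { [A → . F P], [A → . P], [A → . c D], [D → c . F D], [F → . A], [P → . c / A], [P → c . / A] }  — shift
  I16: { [D → ; ; .] }  — reduce

I7 contains reduce item [D → .] and shift items [D → . ; ;], [D → . c F D], [P → c . / A] — shift-reduce conflict.
I12 contains reduce item [D → .] and shift items [D → . ; ;], [D → . c F D], [P → . c / A] — shift-reduce conflict.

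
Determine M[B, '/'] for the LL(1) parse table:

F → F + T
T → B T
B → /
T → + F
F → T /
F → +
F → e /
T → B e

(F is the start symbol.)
B → /

To find M[B, '/'], we find productions for B where '/' is in the predict set (PREDICT(N → α) = (FIRST(α) \ {ε}) ∪ (FOLLOW(N) if α ⇒* ε)).

B → /: PREDICT = { '/' }
  '/' is in predict set, so this production goes in M[B, '/']

M[B, '/'] = B → /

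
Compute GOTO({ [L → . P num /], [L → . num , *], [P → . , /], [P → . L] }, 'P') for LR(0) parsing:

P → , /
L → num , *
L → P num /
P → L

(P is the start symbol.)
GOTO(I, 'P') = CLOSURE({ [A → αX.β] : [A → α.Xβ] ∈ I, X = 'P' })

Items with dot before 'P', with the dot advanced:
  [L → . P num /] → [L → P . num /]
Closure adds nothing (no advanced item has the dot before a non-terminal).

GOTO = { [L → P . num /] }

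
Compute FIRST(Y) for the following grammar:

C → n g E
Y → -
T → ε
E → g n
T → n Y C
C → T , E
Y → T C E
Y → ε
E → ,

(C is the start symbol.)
{ ',', '-', 'n', ε }

FIRST sets of the other non-terminals involved (by the same procedure, iterated to a fixed point):
  FIRST(T) = { 'n', ε }
  FIRST(C) = { ',', 'n' }

From Y → -:
  - '-' is a terminal: add '-' and stop
From Y → T C E:
  - T is a non-terminal: add FIRST(T) \ {ε} = { 'n' }
    T is nullable, so continue to the next symbol
  - C is a non-terminal: add FIRST(C) \ {ε} = { ',', 'n' }
    C is not nullable, so stop
From Y → ε:
  - ε-production, so ε ∈ FIRST(Y)

Collecting: FIRST(Y) = { ',', '-', 'n', ε }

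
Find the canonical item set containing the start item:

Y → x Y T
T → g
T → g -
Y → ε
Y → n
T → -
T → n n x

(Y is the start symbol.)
{ [Y → . n], [Y → . x Y T], [Y → .], [Y' → . Y] }

First, augment the grammar with Y' → Y
I₀ = CLOSURE({ [Y' → . Y] }):
  [Y' → . Y] has the dot before Y: add [Y → . x Y T], [Y → .], [Y → . n]
No further items can be added.

I₀ = { [Y → . n], [Y → . x Y T], [Y → .], [Y' → . Y] }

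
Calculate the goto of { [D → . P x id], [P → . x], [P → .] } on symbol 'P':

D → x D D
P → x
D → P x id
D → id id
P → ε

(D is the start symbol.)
GOTO(I, 'P') = CLOSURE({ [A → αX.β] : [A → α.Xβ] ∈ I, X = 'P' })

Items with dot before 'P', with the dot advanced:
  [D → . P x id] → [D → P . x id]
Closure adds nothing (no advanced item has the dot before a non-terminal).

GOTO = { [D → P . x id] }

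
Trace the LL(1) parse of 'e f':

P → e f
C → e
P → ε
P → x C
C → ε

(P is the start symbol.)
LL(1) parsing maintains a stack (initially the start symbol over $) and the input. At each step: if the stack top is a terminal, match it against the current input token; if it is a non-terminal N, replace it with the RHS of M[N, lookahead] (the unique production whose predict set contains the lookahead).

Stack is shown with the top on the left.

Stack  Input  Action
--------------------
P $    e f $  output P → e f
e f $  e f $  match 'e'
f $    f $    match 'f'
$      $      accept

The string is accepted.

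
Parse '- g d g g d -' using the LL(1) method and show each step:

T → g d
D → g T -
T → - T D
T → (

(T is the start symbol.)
LL(1) parsing maintains a stack (initially the start symbol over $) and the input. At each step: if the stack top is a terminal, match it against the current input token; if it is a non-terminal N, replace it with the RHS of M[N, lookahead] (the unique production whose predict set contains the lookahead).

Stack is shown with the top on the left.

Stack    Input            Action
--------------------------------
T $      - g d g g d - $  output T → - T D
- T D $  - g d g g d - $  match '-'
T D $    g d g g d - $    output T → g d
g d D $  g d g g d - $    match 'g'
d D $    d g g d - $      match 'd'
D $      g g d - $        output D → g T -
g T - $  g g d - $        match 'g'
T - $    g d - $          output T → g d
g d - $  g d - $          match 'g'
d - $    d - $            match 'd'
- $      - $              match '-'
$        $                accept

The string is accepted.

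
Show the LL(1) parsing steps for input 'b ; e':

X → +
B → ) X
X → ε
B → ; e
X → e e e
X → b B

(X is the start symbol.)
Stack is shown with the top on the left.

Stack  Input    Action
----------------------
X $    b ; e $  output X → b B
b B $  b ; e $  match 'b'
B $    ; e $    output B → ; e
; e $  ; e $    match ';'
e $    e $      match 'e'
$      $        accept

The string is accepted.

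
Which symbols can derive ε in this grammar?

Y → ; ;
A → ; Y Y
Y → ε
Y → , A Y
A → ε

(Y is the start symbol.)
ε-productions: Y → ε, A → ε
So Y, A are immediately nullable.
Every non-terminal is now nullable.
Nullable = { 'A', 'Y' }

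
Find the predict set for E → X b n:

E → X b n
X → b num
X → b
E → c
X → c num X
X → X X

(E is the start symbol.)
{ 'b', 'c' }

PREDICT(E → X b n) = (FIRST(RHS) \ {ε}) ∪ (FOLLOW(E) if ε ∈ FIRST(RHS), i.e. RHS ⇒* ε)
FIRST(X) = { 'b', 'c' }
FIRST(X b n) = { 'b', 'c' }
ε ∉ FIRST(X b n), so FOLLOW(E) is not added.
PREDICT(E → X b n) = { 'b', 'c' }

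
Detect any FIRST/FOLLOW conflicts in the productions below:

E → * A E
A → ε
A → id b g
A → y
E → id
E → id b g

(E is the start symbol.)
Nullable non-terminals: A.

A: nullable alternative(s) A → ε; FOLLOW(A) = { '*', 'id' }
  A → ε: FIRST \ {ε} = { } — this is the only nullable alternative, skip
  A → id b g: FIRST \ {ε} = { 'id' } — overlaps FOLLOW(A) on { 'id' }: CONFLICT
  A → y: FIRST \ {ε} = { 'y' } — disjoint from FOLLOW(A)

E has no nullable alternative, so no FIRST/FOLLOW check is needed there.

So the grammar has 1 FIRST/FOLLOW conflict (marked CONFLICT above).

Answer: Yes. A → id b g with FOLLOW(A) on { 'id' }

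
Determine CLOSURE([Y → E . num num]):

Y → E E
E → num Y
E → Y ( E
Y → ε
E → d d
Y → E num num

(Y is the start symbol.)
To compute CLOSURE, for each item [A → α.Bβ] where B is a non-terminal, add [B → .γ] for all productions B → γ; repeat for the newly added items until nothing changes.

Start with: [Y → E . num num]
The dot precedes the terminal num, so nothing is added.

CLOSURE = { [Y → E . num num] }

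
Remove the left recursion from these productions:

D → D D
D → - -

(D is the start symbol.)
D → - - D'
D' → D D'
D' → ε

D is directly left-recursive. The standard transformation for
  A → A α₁ | ... | A α_m | β₁ | ... | β_n
is
  A  → β₁ A' | ... | β_n A'
  A' → α₁ A' | ... | α_m A' | ε

D → - - becomes D → - - D'
D → D D becomes D' → D D'
Add D' → ε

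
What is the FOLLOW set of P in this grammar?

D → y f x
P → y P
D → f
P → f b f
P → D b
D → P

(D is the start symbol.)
{ $, 'b' }

In P → y P: P is at the end; this adds FOLLOW(P) to itself — nothing new
In D → P: P is at the end, add FOLLOW(D)

The FOLLOW sets referred to above (computed the same way, to a fixed point):
  FOLLOW(D) = { $, 'b' }

Taking the union: FOLLOW(P) = { $, 'b' }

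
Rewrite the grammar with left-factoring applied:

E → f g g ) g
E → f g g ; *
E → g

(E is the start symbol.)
Left-factoring transforms A → αβ₁ | αβ₂ into A → αA' and A' → β₁ | β₂
(α is the longest common prefix among the alternatives). Repeat until
no nonterminal has two alternatives with a common prefix.

Round 1: E has alternatives sharing prefix 'f g g'. Introduce E': E → f g g E'
  Add: E' → ) g
  Add: E' → ; *

No remaining common prefixes — done.

Resulting grammar:
E → f g g E'
E' → ) g
E' → ; *
E → g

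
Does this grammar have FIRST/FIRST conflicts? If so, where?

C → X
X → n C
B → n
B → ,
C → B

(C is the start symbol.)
Yes. C → X / C → B on { 'n' }

A FIRST/FIRST conflict occurs when two productions N → α and N → β for the same non-terminal have FIRST(α) ∩ FIRST(β) ≠ ∅ (with ε ∈ FIRST of a nullable right-hand side, so two nullable alternatives also conflict).

FIRST sets of the non-terminals at (or reachable through a nullable prefix from) the front of some alternative:
  FIRST(X) = { 'n' }
  FIRST(B) = { ',', 'n' }

Productions for C:
  C → X: FIRST = { 'n' }
  C → B: FIRST = { ',', 'n' }
Productions for B:
  B → n: FIRST = { 'n' }
  B → ,: FIRST = { ',' }
X has only one production, so no FIRST/FIRST conflict is possible there.

Conflict for C: C → X and C → B
  Overlap: { 'n' }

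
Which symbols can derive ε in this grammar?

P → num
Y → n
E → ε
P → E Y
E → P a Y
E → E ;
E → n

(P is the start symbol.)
{ 'E' }

A non-terminal is nullable if it can derive ε (the empty string): either it has an ε-production, or it has a production whose right-hand side consists entirely of nullable non-terminals.

ε-productions: E → ε
So E is immediately nullable.
No further non-terminal can be added: every production for the remaining non-terminals contains a terminal or a non-nullable non-terminal.
Nullable = { 'E' }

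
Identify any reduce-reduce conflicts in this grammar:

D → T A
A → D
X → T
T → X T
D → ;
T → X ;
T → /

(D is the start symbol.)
Augment with D' → D and build the canonical LR(0) collection (I0 = CLOSURE({[D' → . D]}), then GOTO on every symbol after a dot until no new states appear). It has 10 states:
  I0: { [D → . ;], [D → . T A], [D' → . D], [T → . /], [T → . X ;], [T → . X T], [X → . T] }  — shift
  I1: { [T → / .] }  — reduce
  I2: { [D → ; .] }  — reduce
  I3: { [D' → D .] }  — accept
  I4: { [A → . D], [D → . ;], [D → . T A], [D → T . A], [T → . /], [T → . X ;], [T → . X T], [X → . T], [X → T .] }  — shift, reduce
  I5: { [T → . /], [T → . X ;], [T → . X T], [T → X . ;], [T → X . T], [X → . T] }  — shift
  I6: { [T → X ; .] }  — reduce
  I7: { [T → X T .], [X → T .] }  — 2 reduces
  I8: { [D → T A .] }  — reduce
  I9: { [A → D .] }  — reduce

I7 contains complete items [T → X T .], [X → T .] — reduce-reduce conflict.

Answer: Yes — I7: [T → X T .] vs [X → T .]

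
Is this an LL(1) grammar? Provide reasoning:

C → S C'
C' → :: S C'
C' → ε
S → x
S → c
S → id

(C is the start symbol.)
A grammar is LL(1) if for each non-terminal N with multiple productions, the predict sets of those productions are pairwise disjoint, where PREDICT(N → α) = (FIRST(α) \ {ε}) ∪ (FOLLOW(N) if α ⇒* ε).

Relevant sets:
  FOLLOW(C') = { $ }

For C':
  PREDICT(C' → :: S C') = { '::' }
  PREDICT(C' → ε) = { $ }
For S:
  PREDICT(S → x) = { 'x' }
  PREDICT(S → c) = { 'c' }
  PREDICT(S → id) = { 'id' }
C has a single production, so nothing to check there.

All predict sets are disjoint. The grammar IS LL(1).

Answer: Yes, the grammar is LL(1).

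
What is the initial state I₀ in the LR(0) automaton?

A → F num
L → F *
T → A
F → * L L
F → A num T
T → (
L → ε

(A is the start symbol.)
First, augment the grammar with A' → A
I₀ = CLOSURE({ [A' → . A] }):
  [A' → . A] has the dot before A: add [A → . F num]
  [A → . F num] has the dot before F: add [F → . * L L], [F → . A num T]
No further items can be added.

I₀ = { [A → . F num], [A' → . A], [F → . * L L], [F → . A num T] }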